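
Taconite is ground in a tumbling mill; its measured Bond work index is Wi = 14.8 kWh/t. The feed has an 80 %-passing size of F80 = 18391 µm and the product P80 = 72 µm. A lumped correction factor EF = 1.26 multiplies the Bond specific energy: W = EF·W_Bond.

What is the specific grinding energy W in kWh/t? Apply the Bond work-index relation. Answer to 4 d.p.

W = 10·Wi·(P80^(-½) − F80^(-½))
1/√72 = 0.117851;  1/√18391 = 0.007374
W = 10·14.8·(0.117851 − 0.007374) = 16.3506 kWh/t
W_actual = 1.26 × 16.3506 = 20.6018 kWh/t

W = 20.6018 kWh/t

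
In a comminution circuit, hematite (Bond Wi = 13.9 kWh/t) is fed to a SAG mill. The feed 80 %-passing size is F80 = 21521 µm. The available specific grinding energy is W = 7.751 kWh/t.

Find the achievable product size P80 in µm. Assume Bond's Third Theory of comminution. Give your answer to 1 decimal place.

W = 10 Wi (1/√P80 − 1/√F80)  [Bond]
⇒ 1/√P80 = W/(10·Wi) + 1/√F80
  = 7.7510/(10·13.9) + 1/√21521 = 0.055763 + 0.006817 = 0.062579
P80 = (1/0.062579)² = 15.9797² = 255.35 µm

P80 = 255.4 µm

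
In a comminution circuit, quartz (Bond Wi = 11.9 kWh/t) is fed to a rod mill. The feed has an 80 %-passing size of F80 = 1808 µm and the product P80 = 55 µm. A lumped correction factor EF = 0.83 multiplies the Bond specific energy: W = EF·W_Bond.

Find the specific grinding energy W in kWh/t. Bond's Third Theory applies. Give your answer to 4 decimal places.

W = 10.9953 kWh/t

W = 10·Wi·(P80^(-½) − F80^(-½))
1/√55 = 0.134840;  1/√1808 = 0.023518
W = 10·11.9·(0.134840 − 0.023518) = 13.2473 kWh/t
Corrected W = EF·W_Bond = 0.83·13.2473 = 10.9953 kWh/t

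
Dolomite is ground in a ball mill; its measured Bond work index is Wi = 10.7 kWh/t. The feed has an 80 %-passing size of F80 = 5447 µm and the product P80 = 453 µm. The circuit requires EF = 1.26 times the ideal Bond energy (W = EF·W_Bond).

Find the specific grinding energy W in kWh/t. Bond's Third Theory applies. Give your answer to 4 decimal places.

W = 4.5077 kWh/t

W_Bond = 10·Wi·(1/√P₈₀ − 1/√F₈₀)
1/√453 = 0.046984;  1/√5447 = 0.013549
W = 10·10.7·(0.046984 − 0.013549) = 3.5775 kWh/t
Corrected W = EF·W_Bond = 1.26·3.5775 = 4.5077 kWh/t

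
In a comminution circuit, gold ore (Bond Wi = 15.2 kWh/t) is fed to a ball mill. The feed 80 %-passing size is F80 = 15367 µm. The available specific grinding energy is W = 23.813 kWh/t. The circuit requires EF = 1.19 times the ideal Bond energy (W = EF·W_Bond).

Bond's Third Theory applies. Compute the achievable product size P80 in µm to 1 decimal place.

P80 = 51.2 µm

W = 10 Wi / √P80 − 10 Wi / √F80
W_Bond = W / EF = 23.813 / 1.19 = 20.0109 kWh/t
P80^-0.5 = F80^-0.5 + W_Bond/(10 Wi)
  = 20.0109/(10·15.2) + 1/√15367 = 0.131651 + 0.008067 = 0.139718
P80 = (1/0.139718)² = 7.1573² = 51.23 µm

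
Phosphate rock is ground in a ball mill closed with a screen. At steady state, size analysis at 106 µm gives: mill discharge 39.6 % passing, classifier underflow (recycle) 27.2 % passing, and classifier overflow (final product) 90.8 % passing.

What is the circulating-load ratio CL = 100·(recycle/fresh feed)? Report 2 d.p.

CL = 412.90 %

Let r = R/F. Size balance at 106 µm:
(1+r)·d = r·u + o ⇒ r = (o−d)/(d−u)
r = (90.8 − 39.6)/(39.6 − 27.2) = 51.2/12.4 = 4.1290
CL = 100·r = 412.90 %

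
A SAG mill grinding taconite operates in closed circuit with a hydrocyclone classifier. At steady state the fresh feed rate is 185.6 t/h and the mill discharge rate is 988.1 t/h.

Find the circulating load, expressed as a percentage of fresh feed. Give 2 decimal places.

CL = 432.38 %

Discharge = new feed + return, hence
R = M − F = 988.1 − 185.6 = 802.5 t/h
CL = 100·R/F = 100·802.5/185.6 = 432.38 %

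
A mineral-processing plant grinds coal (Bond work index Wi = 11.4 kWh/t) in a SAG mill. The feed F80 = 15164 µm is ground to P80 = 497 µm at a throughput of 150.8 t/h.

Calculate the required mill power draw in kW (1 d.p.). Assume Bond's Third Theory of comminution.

P = 631.5 kW

W = 10 Wi (1/√P80 − 1/√F80)  [Bond]
W = 10·11.4·(1/√497 − 1/√15164) = 10·11.4·(0.036735) = 4.1878 kWh/t
P = W·T = 4.1878·150.8 = 631.5 kW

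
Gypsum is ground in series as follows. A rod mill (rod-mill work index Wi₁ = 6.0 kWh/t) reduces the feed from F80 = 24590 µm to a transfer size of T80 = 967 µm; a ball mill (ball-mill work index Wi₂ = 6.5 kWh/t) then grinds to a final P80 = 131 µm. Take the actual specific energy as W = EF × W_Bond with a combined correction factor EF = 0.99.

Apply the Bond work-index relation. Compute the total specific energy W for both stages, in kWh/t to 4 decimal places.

W = 5.0843 kWh/t

Bond:  W = 10 Wi (1/√P − 1/√F)
Stage 1 (24590→967 µm, Wi₁=6.0): W₁ = 10·6.0·(0.032158 − 0.006377) = 1.5468 kWh/t
Stage 2 (967→131 µm, Wi₂=6.5): W₂ = 10·6.5·(0.087370 − 0.032158) = 3.5888 kWh/t
W = W₁ + W₂ = 1.5468 + 3.5888 = 5.1357 kWh/t
Corrected W = EF·W_Bond = 0.99·5.1357 = 5.0843 kWh/t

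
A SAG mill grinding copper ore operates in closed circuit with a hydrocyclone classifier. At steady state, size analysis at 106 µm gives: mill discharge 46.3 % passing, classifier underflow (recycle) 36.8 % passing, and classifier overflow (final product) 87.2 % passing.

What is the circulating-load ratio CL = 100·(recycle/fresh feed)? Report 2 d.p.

CL = 430.53 %

Let r = R/F. Size balance at 106 µm:
d + r·d = r·u + o → r(d−u) = o−d
r = (87.2 − 46.3)/(46.3 − 36.8) = 40.9/9.5 = 4.3053
CL = 100·r = 430.53 %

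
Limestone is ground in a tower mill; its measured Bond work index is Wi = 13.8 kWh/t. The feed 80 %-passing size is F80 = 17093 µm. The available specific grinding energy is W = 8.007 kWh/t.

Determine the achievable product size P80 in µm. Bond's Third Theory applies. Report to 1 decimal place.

W = 10·Wi·[P80^(−½) − F80^(−½)]
1/√P80 = 1/√F80 + W/(10·Wi)
  = 8.0070/(10·13.8) + 1/√17093 = 0.058022 + 0.007649 = 0.065670
P80 = (1/0.065670)² = 15.2275² = 231.88 µm

P80 = 231.9 µm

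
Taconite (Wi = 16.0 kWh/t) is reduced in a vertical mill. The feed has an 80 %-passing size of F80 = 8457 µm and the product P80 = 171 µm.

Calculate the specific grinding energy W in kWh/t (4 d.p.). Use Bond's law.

W = 10.4957 kWh/t

W = 10 Wi / √P80 − 10 Wi / √F80
1/√171 = 0.076472;  1/√8457 = 0.010874
W = 10·16.0·(0.076472 − 0.010874) = 10.4957 kWh/t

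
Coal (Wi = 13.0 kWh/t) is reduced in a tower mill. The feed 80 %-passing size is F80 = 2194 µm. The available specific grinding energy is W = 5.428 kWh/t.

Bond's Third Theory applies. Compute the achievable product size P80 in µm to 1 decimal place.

Bond:  W = 10 Wi (1/√P − 1/√F)
P80^(−½) = W/(10 Wi) + F80^(−½)
  = 5.4280/(10·13.0) + 1/√2194 = 0.041754 + 0.021349 = 0.063103
P80 = (1/0.063103)² = 15.8471² = 251.13 µm

P80 = 251.1 µm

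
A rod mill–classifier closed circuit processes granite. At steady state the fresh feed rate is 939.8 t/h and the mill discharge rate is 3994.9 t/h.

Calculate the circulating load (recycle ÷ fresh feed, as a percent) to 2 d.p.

CL = 325.08 %

Discharge = new feed + return, hence
R = M − F = 3994.9 − 939.8 = 3055.1 t/h
CL = 100·R/F = 100·3055.1/939.8 = 325.08 %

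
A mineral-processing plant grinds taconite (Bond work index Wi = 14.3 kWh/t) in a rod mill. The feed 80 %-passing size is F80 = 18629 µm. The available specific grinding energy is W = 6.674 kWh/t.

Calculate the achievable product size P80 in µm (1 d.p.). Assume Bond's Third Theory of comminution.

W = 10 Wi / √P80 − 10 Wi / √F80
P80^-0.5 = F80^-0.5 + W/(10 Wi)
  = 6.6740/(10·14.3) + 1/√18629 = 0.046671 + 0.007327 = 0.053998
P80 = (1/0.053998)² = 18.5192² = 342.96 µm

P80 = 343.0 µm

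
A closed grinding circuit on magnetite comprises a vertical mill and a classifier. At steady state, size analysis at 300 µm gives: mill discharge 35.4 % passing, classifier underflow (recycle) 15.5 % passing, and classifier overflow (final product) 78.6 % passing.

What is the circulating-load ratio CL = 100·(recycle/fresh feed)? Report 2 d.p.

CL = 217.09 %

Classifier node, passing 300 µm:
Fd + Rd = Ru + Fo ⇒ R/F = (o−d)/(d−u)
r = (78.6 − 35.4)/(35.4 − 15.5) = 43.2/19.9 = 2.1709
CL = 100·r = 217.09 %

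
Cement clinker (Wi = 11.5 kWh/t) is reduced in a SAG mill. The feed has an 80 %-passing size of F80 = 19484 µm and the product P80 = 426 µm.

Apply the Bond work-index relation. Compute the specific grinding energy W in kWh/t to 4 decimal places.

Bond:  W = 10 Wi (1/√P − 1/√F)
1/√426 = 0.048450;  1/√19484 = 0.007164
W = 10·11.5·(0.048450 − 0.007164) = 4.7479 kWh/t

W = 4.7479 kWh/t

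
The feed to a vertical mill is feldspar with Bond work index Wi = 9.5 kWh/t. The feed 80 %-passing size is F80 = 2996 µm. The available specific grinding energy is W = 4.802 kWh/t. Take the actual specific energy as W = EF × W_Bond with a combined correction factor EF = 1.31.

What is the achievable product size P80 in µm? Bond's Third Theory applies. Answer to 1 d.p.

P80 = 309.4 µm

Bond:  W = 10 Wi (1/√P − 1/√F)
W_Bond = W / EF = 4.802 / 1.31 = 3.6656 kWh/t
P80^-0.5 = F80^-0.5 + W_Bond/(10 Wi)
  = 3.6656/(10·9.5) + 1/√2996 = 0.038586 + 0.018270 = 0.056855
P80 = (1/0.056855)² = 17.5885² = 309.35 µm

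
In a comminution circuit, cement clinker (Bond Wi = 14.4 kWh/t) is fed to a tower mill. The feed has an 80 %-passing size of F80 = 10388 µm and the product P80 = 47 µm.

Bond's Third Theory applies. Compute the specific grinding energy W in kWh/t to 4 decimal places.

Bond:  W = 10 Wi (1/√P − 1/√F)
1/√47 = 0.145865;  1/√10388 = 0.009811
W = 10·14.4·(0.145865 − 0.009811) = 19.5917 kWh/t

W = 19.5917 kWh/t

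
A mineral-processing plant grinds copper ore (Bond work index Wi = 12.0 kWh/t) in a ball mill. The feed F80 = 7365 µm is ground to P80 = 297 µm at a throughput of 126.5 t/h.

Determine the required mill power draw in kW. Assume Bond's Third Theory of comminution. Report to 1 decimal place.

P = 704.0 kW

W = 10 Wi / √P80 − 10 Wi / √F80
W = 10·12.0·(1/√297 − 1/√7365) = 10·12.0·(0.046374) = 5.5648 kWh/t
Mill draw = 5.5648 × 126.5 = 704.0 kW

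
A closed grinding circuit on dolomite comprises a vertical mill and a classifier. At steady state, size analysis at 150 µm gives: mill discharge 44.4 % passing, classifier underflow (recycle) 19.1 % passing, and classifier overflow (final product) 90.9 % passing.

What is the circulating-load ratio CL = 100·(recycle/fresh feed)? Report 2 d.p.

CL = 183.79 %

Classifier node, passing 150 µm:
(1+r)d = ru + o → r = (o−d)/(d−u)
r = (90.9 − 44.4)/(44.4 − 19.1) = 46.5/25.3 = 1.8379
CL = 100·r = 183.79 %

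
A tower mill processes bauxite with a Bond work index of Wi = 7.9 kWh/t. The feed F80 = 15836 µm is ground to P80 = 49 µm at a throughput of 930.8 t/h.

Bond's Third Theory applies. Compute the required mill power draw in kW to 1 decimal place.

W = 10 Wi (1/√P80 − 1/√F80)  [Bond]
W = 10·7.9·(1/√49 − 1/√15836) = 10·7.9·(0.134911) = 10.6579 kWh/t
Power = W × throughput = 10.6579 kWh/t × 930.8 t/h = 9920.4 kW

P = 9920.4 kW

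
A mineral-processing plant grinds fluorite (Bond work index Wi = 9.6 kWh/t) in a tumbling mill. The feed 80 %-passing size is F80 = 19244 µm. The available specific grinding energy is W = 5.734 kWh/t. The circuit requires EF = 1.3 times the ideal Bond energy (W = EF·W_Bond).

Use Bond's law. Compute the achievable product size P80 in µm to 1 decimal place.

W = 10 Wi (1/√P80 − 1/√F80)  [Bond]
W_Bond = W / EF = 5.734 / 1.3 = 4.4108 kWh/t
⇒ 1/√P80 = W_Bond/(10·Wi) + 1/√F80
  = 4.4108/(10·9.6) + 1/√19244 = 0.045946 + 0.007209 = 0.053154
P80 = (1/0.053154)² = 18.8132² = 353.94 µm

P80 = 353.9 µm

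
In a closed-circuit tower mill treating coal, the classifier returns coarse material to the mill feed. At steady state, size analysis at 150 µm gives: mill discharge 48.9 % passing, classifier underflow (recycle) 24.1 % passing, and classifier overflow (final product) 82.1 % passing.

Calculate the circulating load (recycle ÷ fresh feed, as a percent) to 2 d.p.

Mass balance on the −150 µm fraction:
Fd + Rd = Ru + Fo ⇒ R/F = (o−d)/(d−u)
r = (82.1 − 48.9)/(48.9 − 24.1) = 33.2/24.8 = 1.3387
CL = 100·r = 133.87 %

CL = 133.87 %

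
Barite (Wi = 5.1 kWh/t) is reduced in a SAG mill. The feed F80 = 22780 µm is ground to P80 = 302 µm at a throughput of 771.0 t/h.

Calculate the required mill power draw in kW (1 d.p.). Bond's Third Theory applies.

P = 2002.1 kW

Bond:  W = 10 Wi (1/√P − 1/√F)
W = 10·5.1·(1/√302 − 1/√22780) = 10·5.1·(0.050918) = 2.5968 kWh/t
Mill draw = 2.5968 × 771.0 = 2002.1 kW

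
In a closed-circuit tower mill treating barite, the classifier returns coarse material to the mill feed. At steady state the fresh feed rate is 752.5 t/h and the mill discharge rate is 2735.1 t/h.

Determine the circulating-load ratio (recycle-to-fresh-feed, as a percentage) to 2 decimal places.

CL = 263.47 %

M = F + R at steady state, so:
R = M − F = 2735.1 − 752.5 = 1982.6 t/h
CL = 100·R/F = 100·1982.6/752.5 = 263.47 %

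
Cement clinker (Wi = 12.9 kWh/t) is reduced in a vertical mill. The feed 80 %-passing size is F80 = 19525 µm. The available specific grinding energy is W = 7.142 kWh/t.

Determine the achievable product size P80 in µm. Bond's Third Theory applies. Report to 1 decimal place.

W = 10 Wi / √P80 − 10 Wi / √F80
⇒ 1/√P80 = W/(10 Wi) + 1/√F80
  = 7.1420/(10·12.9) + 1/√19525 = 0.055364 + 0.007157 = 0.062521
P80 = (1/0.062521)² = 15.9947² = 255.83 µm

P80 = 255.8 µm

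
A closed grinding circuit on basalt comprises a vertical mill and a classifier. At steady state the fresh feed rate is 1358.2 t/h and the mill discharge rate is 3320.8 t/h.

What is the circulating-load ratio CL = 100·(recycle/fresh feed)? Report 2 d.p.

CL = 144.50 %

Steady state: M = F + R.
R = M − F = 3320.8 − 1358.2 = 1962.6 t/h
CL = 100·R/F = 100·1962.6/1358.2 = 144.50 %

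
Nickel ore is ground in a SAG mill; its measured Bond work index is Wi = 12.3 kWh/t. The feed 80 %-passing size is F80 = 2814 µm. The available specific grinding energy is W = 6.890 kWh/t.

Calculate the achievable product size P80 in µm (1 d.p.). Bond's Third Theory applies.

P80 = 178.4 µm

W = 10·Wi·(P80^(-½) − F80^(-½))
⇒ 1/√P80 = W/(10·Wi) + 1/√F80
  = 6.8900/(10·12.3) + 1/√2814 = 0.056016 + 0.018851 = 0.074867
P80 = (1/0.074867)² = 13.3569² = 178.41 µm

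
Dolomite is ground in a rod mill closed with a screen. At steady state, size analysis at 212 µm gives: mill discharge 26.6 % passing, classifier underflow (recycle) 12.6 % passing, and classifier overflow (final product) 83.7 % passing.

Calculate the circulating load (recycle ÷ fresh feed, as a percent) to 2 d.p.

CL = 407.86 %

Let r = R/F. Size balance at 212 µm:
Fd + Rd = Ru + Fo ⇒ R/F = (o−d)/(d−u)
r = (83.7 − 26.6)/(26.6 − 12.6) = 57.1/14.0 = 4.0786
CL = 100·r = 407.86 %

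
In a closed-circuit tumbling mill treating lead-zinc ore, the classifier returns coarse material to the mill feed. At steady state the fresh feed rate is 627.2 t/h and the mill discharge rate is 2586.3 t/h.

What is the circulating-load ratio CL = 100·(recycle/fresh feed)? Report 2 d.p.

Steady state: M = F + R.
R = M − F = 2586.3 − 627.2 = 1959.1 t/h
CL = 100·R/F = 100·1959.1/627.2 = 312.36 %

CL = 312.36 %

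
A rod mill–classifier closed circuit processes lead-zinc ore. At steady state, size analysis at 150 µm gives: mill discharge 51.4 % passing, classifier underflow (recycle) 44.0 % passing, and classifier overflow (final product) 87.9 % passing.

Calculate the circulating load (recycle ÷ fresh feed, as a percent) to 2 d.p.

Mass balance on the −150 µm fraction:
(1+r)d = ru + o → r = (o−d)/(d−u)
r = (87.9 − 51.4)/(51.4 − 44.0) = 36.5/7.4 = 4.9324
CL = 100·r = 493.24 %

CL = 493.24 %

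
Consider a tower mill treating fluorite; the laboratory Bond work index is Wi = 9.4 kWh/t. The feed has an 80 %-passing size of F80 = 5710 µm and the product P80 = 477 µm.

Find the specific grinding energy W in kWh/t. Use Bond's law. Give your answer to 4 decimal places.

W_Bond = 10·Wi·(1/√P₈₀ − 1/√F₈₀)
1/√477 = 0.045787;  1/√5710 = 0.013234
W = 10·9.4·(0.045787 − 0.013234) = 3.0600 kWh/t

W = 3.0600 kWh/t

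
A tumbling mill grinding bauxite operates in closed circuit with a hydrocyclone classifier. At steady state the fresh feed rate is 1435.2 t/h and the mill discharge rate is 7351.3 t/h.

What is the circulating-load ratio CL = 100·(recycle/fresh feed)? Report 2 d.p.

CL = 412.21 %

Mill node: discharge = fresh + recycle.
R = M − F = 7351.3 − 1435.2 = 5916.1 t/h
CL = 100·R/F = 100·5916.1/1435.2 = 412.21 %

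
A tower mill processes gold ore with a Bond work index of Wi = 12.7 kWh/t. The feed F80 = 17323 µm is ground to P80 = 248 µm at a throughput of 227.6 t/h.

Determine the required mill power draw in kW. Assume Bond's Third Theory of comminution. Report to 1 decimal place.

P = 1615.9 kW

Bond: W = 10·Wi·(1/√P80 − 1/√F80)
W = 10·12.7·(1/√248 − 1/√17323) = 10·12.7·(0.055902) = 7.0996 kWh/t
P_mill = W·ṁ = 7.0996·227.6 = 1615.9 kW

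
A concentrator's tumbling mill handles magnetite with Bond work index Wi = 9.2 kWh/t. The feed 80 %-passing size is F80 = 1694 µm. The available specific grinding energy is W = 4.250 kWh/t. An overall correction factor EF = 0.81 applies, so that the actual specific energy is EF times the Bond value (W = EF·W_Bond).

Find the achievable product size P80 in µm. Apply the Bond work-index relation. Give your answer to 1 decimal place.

Bond: W = 10·Wi·(1/√P80 − 1/√F80)
W_Bond = W / EF = 4.250 / 0.81 = 5.2469 kWh/t
⇒ 1/√P80 = W_Bond/(10·Wi) + 1/√F80
  = 5.2469/(10·9.2) + 1/√1694 = 0.057032 + 0.024296 = 0.081328
P80 = (1/0.081328)² = 12.2959² = 151.19 µm

P80 = 151.2 µm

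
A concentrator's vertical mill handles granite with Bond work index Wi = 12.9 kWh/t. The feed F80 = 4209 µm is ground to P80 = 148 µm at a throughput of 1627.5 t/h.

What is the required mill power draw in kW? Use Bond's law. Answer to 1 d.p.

P = 14021.5 kW

W = 10 Wi (P80^-0.5 − F80^-0.5)
W = 10·12.9·(1/√148 − 1/√4209) = 10·12.9·(0.066786) = 8.6154 kWh/t
P = W·T = 8.6154·1627.5 = 14021.5 kW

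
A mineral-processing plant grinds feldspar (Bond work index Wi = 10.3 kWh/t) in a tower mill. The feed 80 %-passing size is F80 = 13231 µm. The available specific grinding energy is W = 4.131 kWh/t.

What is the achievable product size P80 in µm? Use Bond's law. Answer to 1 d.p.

Bond:  W = 10 Wi (1/√P − 1/√F)
1/√P80 = 1/√F80 + W/(10·Wi)
  = 4.1310/(10·10.3) + 1/√13231 = 0.040107 + 0.008694 = 0.048800
P80 = (1/0.048800)² = 20.4916² = 419.91 µm

P80 = 419.9 µm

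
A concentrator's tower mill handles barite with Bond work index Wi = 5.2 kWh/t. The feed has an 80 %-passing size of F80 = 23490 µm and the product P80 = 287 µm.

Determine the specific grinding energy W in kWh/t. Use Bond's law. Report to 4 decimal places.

W = 2.7302 kWh/t

Bond: W = 10·Wi·(1/√P80 − 1/√F80)
1/√287 = 0.059028;  1/√23490 = 0.006525
W = 10·5.2·(0.059028 − 0.006525) = 2.7302 kWh/t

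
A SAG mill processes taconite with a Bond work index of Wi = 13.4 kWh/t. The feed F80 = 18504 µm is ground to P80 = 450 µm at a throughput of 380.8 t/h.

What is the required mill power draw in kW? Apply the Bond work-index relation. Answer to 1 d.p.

Bond:  W = 10 Wi (1/√P − 1/√F)
W = 10·13.4·(1/√450 − 1/√18504) = 10·13.4·(0.039789) = 5.3317 kWh/t
Power = W × throughput = 5.3317 kWh/t × 380.8 t/h = 2030.3 kW

P = 2030.3 kW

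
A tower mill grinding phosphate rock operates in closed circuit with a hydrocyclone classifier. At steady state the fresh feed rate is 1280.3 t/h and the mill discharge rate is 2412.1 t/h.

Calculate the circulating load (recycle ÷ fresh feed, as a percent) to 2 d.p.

CL = 88.40 %

Steady state: M = F + R.
R = M − F = 2412.1 − 1280.3 = 1131.8 t/h
CL = 100·R/F = 100·1131.8/1280.3 = 88.40 %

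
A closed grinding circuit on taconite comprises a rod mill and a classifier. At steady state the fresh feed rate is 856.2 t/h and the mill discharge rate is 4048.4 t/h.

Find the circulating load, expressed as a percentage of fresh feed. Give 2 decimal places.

CL = 372.83 %

M = F + R at steady state, so:
R = M − F = 4048.4 − 856.2 = 3192.2 t/h
CL = 100·R/F = 100·3192.2/856.2 = 372.83 %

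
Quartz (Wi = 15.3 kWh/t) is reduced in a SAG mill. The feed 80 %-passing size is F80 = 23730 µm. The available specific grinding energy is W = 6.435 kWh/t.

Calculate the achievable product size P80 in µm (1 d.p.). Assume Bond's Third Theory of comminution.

Bond: W = 10·Wi·(1/√P80 − 1/√F80)
P80^-0.5 = F80^-0.5 + W/(10 Wi)
  = 6.4350/(10·15.3) + 1/√23730 = 0.042059 + 0.006492 = 0.048550
P80 = (1/0.048550)² = 20.5971² = 424.24 µm

P80 = 424.2 µm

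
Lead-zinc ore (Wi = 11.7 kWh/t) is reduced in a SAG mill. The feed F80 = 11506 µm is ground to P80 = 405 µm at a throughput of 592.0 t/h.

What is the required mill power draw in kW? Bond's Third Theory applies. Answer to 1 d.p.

P = 2796.0 kW

W = 10·Wi·(P80^(-½) − F80^(-½))
W = 10·11.7·(1/√405 − 1/√11506) = 10·11.7·(0.040368) = 4.7230 kWh/t
P_mill = W·ṁ = 4.7230·592.0 = 2796.0 kW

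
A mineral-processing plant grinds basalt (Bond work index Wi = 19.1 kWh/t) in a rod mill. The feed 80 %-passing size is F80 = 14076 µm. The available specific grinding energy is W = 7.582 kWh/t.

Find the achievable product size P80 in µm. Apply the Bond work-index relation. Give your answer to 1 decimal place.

Bond: W = 10·Wi·(1/√P80 − 1/√F80)
⇒ 1/√P80 = W/(10 Wi) + 1/√F80
  = 7.5820/(10·19.1) + 1/√14076 = 0.039696 + 0.008429 = 0.048125
P80 = (1/0.048125)² = 20.7792² = 431.78 µm

P80 = 431.8 µm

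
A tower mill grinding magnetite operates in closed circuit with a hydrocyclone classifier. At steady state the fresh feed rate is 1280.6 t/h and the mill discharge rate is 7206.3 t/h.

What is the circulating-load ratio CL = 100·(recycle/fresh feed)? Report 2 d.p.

CL = 462.73 %

M = F + R at steady state, so:
R = M − F = 7206.3 − 1280.6 = 5925.7 t/h
CL = 100·R/F = 100·5925.7/1280.6 = 462.73 %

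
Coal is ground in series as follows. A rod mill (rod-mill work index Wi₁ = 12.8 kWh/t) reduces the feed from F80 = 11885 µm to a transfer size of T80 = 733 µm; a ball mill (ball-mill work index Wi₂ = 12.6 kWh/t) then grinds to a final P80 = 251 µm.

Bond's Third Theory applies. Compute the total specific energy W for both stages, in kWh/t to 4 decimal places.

W_Bond = 10·Wi·(1/√P₈₀ − 1/√F₈₀)
Stage 1 (11885→733 µm, Wi₁=12.8): W₁ = 10·12.8·(0.036936 − 0.009173) = 3.5537 kWh/t
Stage 2 (733→251 µm, Wi₂=12.6): W₂ = 10·12.6·(0.063119 − 0.036936) = 3.2991 kWh/t
W = W₁ + W₂ = 3.5537 + 3.2991 = 6.8528 kWh/t

W = 6.8528 kWh/t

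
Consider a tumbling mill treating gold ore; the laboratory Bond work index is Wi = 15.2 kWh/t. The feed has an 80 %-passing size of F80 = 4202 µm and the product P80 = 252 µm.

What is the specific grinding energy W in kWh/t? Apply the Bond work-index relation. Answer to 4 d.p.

W = 10·Wi·[P80^(−½) − F80^(−½)]
1/√252 = 0.062994;  1/√4202 = 0.015427
W = 10·15.2·(0.062994 − 0.015427) = 7.2302 kWh/t

W = 7.2302 kWh/t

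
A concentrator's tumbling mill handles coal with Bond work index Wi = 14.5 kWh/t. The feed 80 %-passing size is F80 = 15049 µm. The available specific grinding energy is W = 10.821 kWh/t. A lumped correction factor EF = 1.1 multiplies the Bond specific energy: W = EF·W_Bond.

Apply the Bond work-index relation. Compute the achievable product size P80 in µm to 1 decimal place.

P80 = 173.2 µm

Bond:  W = 10 Wi (1/√P − 1/√F)
W_Bond = W / EF = 10.821 / 1.1 = 9.8373 kWh/t
P80^-0.5 = F80^-0.5 + W_Bond/(10 Wi)
  = 9.8373/(10·14.5) + 1/√15049 = 0.067843 + 0.008152 = 0.075995
P80 = (1/0.075995)² = 13.1588² = 173.15 µm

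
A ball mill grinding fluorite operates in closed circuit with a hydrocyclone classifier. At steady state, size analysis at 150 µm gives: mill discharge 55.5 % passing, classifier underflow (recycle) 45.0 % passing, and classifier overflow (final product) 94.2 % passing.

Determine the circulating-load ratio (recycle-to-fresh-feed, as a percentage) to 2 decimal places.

Let r = R/F. Size balance at 150 µm:
d + r·d = r·u + o → r(d−u) = o−d
r = (94.2 − 55.5)/(55.5 − 45.0) = 38.7/10.5 = 3.6857
CL = 100·r = 368.57 %

CL = 368.57 %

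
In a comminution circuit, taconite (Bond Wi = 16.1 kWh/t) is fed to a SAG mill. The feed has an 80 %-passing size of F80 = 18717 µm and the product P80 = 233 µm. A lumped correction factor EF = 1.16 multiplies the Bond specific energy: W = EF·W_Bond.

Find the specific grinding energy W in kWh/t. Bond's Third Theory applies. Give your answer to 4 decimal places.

W = 10 Wi (1/√P80 − 1/√F80)  [Bond]
1/√233 = 0.065512;  1/√18717 = 0.007309
W = 10·16.1·(0.065512 − 0.007309) = 9.3706 kWh/t
With EF = 1.16: W = 9.3706·1.16 = 10.8700 kWh/t

W = 10.8700 kWh/t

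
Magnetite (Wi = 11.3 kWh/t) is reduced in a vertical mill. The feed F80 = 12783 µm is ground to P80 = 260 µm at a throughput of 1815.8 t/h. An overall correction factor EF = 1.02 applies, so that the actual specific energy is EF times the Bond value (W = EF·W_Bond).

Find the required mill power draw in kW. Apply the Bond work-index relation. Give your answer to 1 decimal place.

P = 11128.5 kW

W = 10·Wi·(P80^(-½) − F80^(-½))
W = 10·11.3·(1/√260 − 1/√12783) = 10·11.3·(0.053173) = 6.0085 kWh/t
W_actual = 1.02 × 6.0085 = 6.1287 kWh/t
P_mill = W·ṁ = 6.1287·1815.8 = 11128.5 kW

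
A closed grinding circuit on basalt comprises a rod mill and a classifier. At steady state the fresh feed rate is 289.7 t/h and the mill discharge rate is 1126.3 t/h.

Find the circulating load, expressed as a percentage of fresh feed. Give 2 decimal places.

CL = 288.78 %

Steady state: M = F + R.
R = M − F = 1126.3 − 289.7 = 836.6 t/h
CL = 100·R/F = 100·836.6/289.7 = 288.78 %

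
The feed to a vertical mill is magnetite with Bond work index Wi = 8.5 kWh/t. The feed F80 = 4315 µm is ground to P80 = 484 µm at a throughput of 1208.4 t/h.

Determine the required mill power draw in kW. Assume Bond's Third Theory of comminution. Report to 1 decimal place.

W = 10 Wi / √P80 − 10 Wi / √F80
W = 10·8.5·(1/√484 − 1/√4315) = 10·8.5·(0.030231) = 2.5697 kWh/t
Power = W × throughput = 2.5697 kWh/t × 1208.4 t/h = 3105.2 kW

P = 3105.2 kW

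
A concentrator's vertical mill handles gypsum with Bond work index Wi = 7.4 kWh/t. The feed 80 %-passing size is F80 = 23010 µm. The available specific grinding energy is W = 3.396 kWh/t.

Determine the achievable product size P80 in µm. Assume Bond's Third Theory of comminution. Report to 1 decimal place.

W = 10·Wi·[P80^(−½) − F80^(−½)]
⇒ 1/√P80 = W/(10 Wi) + 1/√F80
  = 3.3960/(10·7.4) + 1/√23010 = 0.045892 + 0.006592 = 0.052484
P80 = (1/0.052484)² = 19.0533² = 363.03 µm

P80 = 363.0 µm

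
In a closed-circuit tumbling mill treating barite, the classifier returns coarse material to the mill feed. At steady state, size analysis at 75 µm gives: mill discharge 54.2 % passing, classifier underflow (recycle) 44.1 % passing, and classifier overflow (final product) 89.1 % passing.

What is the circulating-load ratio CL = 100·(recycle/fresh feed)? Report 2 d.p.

Classifier node, passing 75 µm:
Fd + Rd = Ru + Fo ⇒ R/F = (o−d)/(d−u)
r = (89.1 − 54.2)/(54.2 − 44.1) = 34.9/10.1 = 3.4554
CL = 100·r = 345.54 %

CL = 345.54 %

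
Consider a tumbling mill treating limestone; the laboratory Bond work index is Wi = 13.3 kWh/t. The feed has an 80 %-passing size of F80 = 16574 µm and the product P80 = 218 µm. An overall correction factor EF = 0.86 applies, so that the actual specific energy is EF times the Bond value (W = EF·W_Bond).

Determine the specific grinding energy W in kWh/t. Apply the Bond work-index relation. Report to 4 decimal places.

W = 6.8583 kWh/t

W = 10·Wi·(P80^(-½) − F80^(-½))
1/√218 = 0.067729;  1/√16574 = 0.007768
W = 10·13.3·(0.067729 − 0.007768) = 7.9748 kWh/t
W_actual = 0.86 × 7.9748 = 6.8583 kWh/t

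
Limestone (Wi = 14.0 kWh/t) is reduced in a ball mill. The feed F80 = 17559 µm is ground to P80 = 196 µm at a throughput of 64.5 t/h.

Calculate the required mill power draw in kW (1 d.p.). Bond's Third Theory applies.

P = 576.9 kW

Bond:  W = 10 Wi (1/√P − 1/√F)
W = 10·14.0·(1/√196 − 1/√17559) = 10·14.0·(0.063882) = 8.9435 kWh/t
Mill draw = 8.9435 × 64.5 = 576.9 kW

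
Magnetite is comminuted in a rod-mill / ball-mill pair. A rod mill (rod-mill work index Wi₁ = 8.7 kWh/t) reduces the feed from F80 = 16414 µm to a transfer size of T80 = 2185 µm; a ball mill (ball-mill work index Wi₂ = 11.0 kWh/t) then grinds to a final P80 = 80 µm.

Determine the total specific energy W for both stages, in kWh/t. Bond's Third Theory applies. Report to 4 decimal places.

W = 11.1273 kWh/t

W = 10·Wi·[P80^(−½) − F80^(−½)]
Stage 1 (16414→2185 µm, Wi₁=8.7): W₁ = 10·8.7·(0.021393 − 0.007805) = 1.1821 kWh/t
Stage 2 (2185→80 µm, Wi₂=11.0): W₂ = 10·11.0·(0.111803 − 0.021393) = 9.9451 kWh/t
W = W₁ + W₂ = 1.1821 + 9.9451 = 11.1273 kWh/t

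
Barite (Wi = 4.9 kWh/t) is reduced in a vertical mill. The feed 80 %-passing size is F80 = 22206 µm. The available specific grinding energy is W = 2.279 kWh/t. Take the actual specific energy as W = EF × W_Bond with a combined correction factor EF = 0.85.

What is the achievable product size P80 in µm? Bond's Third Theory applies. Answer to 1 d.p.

W = 10 Wi (1/√P80 − 1/√F80)  [Bond]
W_Bond = W / EF = 2.279 / 0.85 = 2.6812 kWh/t
1/√P80 = 1/√F80 + W_Bond/(10·Wi)
  = 2.6812/(10·4.9) + 1/√22206 = 0.054718 + 0.006711 = 0.061429
P80 = (1/0.061429)² = 16.2791² = 265.01 µm

P80 = 265.0 µm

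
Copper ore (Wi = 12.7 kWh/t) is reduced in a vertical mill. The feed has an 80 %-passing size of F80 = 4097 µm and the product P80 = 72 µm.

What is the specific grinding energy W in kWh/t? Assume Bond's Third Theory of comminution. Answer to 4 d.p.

Bond: W = 10·Wi·(1/√P80 − 1/√F80)
1/√72 = 0.117851;  1/√4097 = 0.015623
W = 10·12.7·(0.117851 − 0.015623) = 12.9830 kWh/t

W = 12.9830 kWh/t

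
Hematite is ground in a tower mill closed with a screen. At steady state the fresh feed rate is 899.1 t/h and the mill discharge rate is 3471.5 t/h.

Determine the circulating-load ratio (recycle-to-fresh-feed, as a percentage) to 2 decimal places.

CL = 286.11 %

Discharge = new feed + return, hence
R = M − F = 3471.5 − 899.1 = 2572.4 t/h
CL = 100·R/F = 100·2572.4/899.1 = 286.11 %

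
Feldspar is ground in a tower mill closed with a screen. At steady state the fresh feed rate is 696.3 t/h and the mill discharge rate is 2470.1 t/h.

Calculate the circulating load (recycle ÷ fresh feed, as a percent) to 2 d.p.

Steady state: M = F + R.
R = M − F = 2470.1 − 696.3 = 1773.8 t/h
CL = 100·R/F = 100·1773.8/696.3 = 254.75 %

CL = 254.75 %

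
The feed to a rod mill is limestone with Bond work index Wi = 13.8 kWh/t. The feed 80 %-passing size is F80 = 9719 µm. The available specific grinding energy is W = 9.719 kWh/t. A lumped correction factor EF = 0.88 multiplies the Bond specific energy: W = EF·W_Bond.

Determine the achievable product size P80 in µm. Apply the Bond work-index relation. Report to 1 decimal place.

P80 = 123.0 µm

W_Bond = 10·Wi·(1/√P₈₀ − 1/√F₈₀)
W_Bond = W / EF = 9.719 / 0.88 = 11.0443 kWh/t
P80^-0.5 = F80^-0.5 + W_Bond/(10 Wi)
  = 11.0443/(10·13.8) + 1/√9719 = 0.080031 + 0.010144 = 0.090175
P80 = (1/0.090175)² = 11.0896² = 122.98 µm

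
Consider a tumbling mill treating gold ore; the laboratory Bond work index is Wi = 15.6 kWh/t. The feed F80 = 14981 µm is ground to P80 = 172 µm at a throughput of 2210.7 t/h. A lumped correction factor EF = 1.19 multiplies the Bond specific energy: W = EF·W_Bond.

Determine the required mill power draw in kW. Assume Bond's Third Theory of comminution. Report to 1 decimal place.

W = 10 Wi / √P80 − 10 Wi / √F80
W = 10·15.6·(1/√172 − 1/√14981) = 10·15.6·(0.068079) = 10.6203 kWh/t
With EF = 1.19: W = 10.6203·1.19 = 12.6382 kWh/t
Mill draw = 12.6382 × 2210.7 = 27939.3 kW

P = 27939.3 kW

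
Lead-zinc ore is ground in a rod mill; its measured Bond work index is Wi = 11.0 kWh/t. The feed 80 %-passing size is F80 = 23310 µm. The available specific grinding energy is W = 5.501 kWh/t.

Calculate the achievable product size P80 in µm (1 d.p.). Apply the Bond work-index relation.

P80 = 312.6 µm

W = 10 Wi (P80^-0.5 − F80^-0.5)
⇒ 1/√P80 = W/(10·Wi) + 1/√F80
  = 5.5010/(10·11.0) + 1/√23310 = 0.050009 + 0.006550 = 0.056559
P80 = (1/0.056559)² = 17.6807² = 312.61 µm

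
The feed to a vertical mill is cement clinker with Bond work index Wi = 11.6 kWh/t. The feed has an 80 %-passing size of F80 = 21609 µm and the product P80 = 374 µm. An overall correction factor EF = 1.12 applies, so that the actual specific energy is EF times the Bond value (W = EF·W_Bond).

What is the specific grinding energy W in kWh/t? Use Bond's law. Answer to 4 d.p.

W = 5.8342 kWh/t

W = 10 Wi (P80^-0.5 − F80^-0.5)
1/√374 = 0.051709;  1/√21609 = 0.006803
W = 10·11.6·(0.051709 − 0.006803) = 5.2091 kWh/t
With EF = 1.12: W = 5.2091·1.12 = 5.8342 kWh/t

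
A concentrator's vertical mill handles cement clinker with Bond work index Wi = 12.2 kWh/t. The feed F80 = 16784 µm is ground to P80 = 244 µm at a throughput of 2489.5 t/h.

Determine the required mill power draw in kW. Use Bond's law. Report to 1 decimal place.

P = 17099.3 kW

W_Bond = 10·Wi·(1/√P₈₀ − 1/√F₈₀)
W = 10·12.2·(1/√244 − 1/√16784) = 10·12.2·(0.056300) = 6.8686 kWh/t
P_mill = W·ṁ = 6.8686·2489.5 = 17099.3 kW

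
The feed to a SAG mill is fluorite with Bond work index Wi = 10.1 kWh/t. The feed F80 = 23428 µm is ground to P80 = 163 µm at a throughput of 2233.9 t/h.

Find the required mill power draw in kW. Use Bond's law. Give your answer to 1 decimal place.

W = 10·Wi·[P80^(−½) − F80^(−½)]
W = 10·10.1·(1/√163 − 1/√23428) = 10·10.1·(0.071793) = 7.2511 kWh/t
P_mill = W·ṁ = 7.2511·2233.9 = 16198.2 kW

P = 16198.2 kW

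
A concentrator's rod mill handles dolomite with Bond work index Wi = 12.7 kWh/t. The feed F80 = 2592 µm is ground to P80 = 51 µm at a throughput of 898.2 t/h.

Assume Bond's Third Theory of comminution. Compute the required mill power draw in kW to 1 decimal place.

W = 10 Wi (P80^-0.5 − F80^-0.5)
W = 10·12.7·(1/√51 − 1/√2592) = 10·12.7·(0.120386) = 15.2890 kWh/t
Mill draw = 15.2890 × 898.2 = 13732.6 kW

P = 13732.6 kW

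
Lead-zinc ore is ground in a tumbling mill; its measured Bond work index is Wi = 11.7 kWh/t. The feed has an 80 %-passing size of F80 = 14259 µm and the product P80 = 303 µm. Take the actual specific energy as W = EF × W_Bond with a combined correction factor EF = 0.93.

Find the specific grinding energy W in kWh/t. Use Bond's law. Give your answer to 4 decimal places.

W = 10 Wi (P80^-0.5 − F80^-0.5)
1/√303 = 0.057448;  1/√14259 = 0.008374
W = 10·11.7·(0.057448 − 0.008374) = 5.7417 kWh/t
Corrected W = EF·W_Bond = 0.93·5.7417 = 5.3397 kWh/t

W = 5.3397 kWh/t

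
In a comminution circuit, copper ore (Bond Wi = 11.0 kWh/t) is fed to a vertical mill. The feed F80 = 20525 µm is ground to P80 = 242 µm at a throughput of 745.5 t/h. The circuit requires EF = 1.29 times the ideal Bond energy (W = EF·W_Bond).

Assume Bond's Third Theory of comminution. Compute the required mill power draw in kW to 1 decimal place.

Bond: W = 10·Wi·(1/√P80 − 1/√F80)
W = 10·11.0·(1/√242 − 1/√20525) = 10·11.0·(0.057302) = 6.3033 kWh/t
Apply correction: 6.3033 × 1.29 = 8.1312 kWh/t
Power = W × throughput = 8.1312 kWh/t × 745.5 t/h = 6061.8 kW

P = 6061.8 kW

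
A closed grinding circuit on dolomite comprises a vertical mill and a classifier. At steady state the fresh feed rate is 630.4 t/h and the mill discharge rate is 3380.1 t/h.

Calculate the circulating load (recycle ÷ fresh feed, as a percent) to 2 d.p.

Steady state: M = F + R.
R = M − F = 3380.1 − 630.4 = 2749.7 t/h
CL = 100·R/F = 100·2749.7/630.4 = 436.18 %

CL = 436.18 %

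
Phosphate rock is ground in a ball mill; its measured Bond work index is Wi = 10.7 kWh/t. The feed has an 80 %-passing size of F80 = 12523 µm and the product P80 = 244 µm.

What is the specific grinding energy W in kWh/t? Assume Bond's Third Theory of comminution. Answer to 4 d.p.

W = 5.8938 kWh/t

W = 10·Wi·(P80^(-½) − F80^(-½))
1/√244 = 0.064018;  1/√12523 = 0.008936
W = 10·10.7·(0.064018 − 0.008936) = 5.8938 kWh/t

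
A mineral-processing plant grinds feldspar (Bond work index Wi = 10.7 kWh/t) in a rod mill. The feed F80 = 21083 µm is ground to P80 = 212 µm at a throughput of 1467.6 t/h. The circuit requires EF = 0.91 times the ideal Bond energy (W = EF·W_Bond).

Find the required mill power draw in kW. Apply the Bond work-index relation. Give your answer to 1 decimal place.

P = 8830.3 kW

Bond:  W = 10 Wi (1/√P − 1/√F)
W = 10·10.7·(1/√212 − 1/√21083) = 10·10.7·(0.061793) = 6.6119 kWh/t
With EF = 0.91: W = 6.6119·0.91 = 6.0168 kWh/t
P_mill = W·ṁ = 6.0168·1467.6 = 8830.3 kW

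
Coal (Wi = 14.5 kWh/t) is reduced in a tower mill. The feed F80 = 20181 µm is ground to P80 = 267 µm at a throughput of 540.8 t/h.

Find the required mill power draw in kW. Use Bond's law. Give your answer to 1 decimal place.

W = 10·Wi·[P80^(−½) − F80^(−½)]
W = 10·14.5·(1/√267 − 1/√20181) = 10·14.5·(0.054160) = 7.8532 kWh/t
Power = W × throughput = 7.8532 kWh/t × 540.8 t/h = 4247.0 kW

P = 4247.0 kW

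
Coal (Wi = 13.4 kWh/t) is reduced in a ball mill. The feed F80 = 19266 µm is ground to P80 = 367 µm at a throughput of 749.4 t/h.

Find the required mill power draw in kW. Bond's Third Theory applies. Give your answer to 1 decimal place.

W_Bond = 10·Wi·(1/√P₈₀ − 1/√F₈₀)
W = 10·13.4·(1/√367 − 1/√19266) = 10·13.4·(0.044995) = 6.0293 kWh/t
P = W·T = 6.0293·749.4 = 4518.4 kW

P = 4518.4 kW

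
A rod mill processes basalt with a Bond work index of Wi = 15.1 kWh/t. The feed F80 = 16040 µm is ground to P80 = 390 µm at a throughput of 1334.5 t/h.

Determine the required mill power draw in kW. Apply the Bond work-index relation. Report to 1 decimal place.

P = 8612.7 kW

W = 10 Wi (P80^-0.5 − F80^-0.5)
W = 10·15.1·(1/√390 − 1/√16040) = 10·15.1·(0.042741) = 6.4539 kWh/t
P = W·T = 6.4539·1334.5 = 8612.7 kW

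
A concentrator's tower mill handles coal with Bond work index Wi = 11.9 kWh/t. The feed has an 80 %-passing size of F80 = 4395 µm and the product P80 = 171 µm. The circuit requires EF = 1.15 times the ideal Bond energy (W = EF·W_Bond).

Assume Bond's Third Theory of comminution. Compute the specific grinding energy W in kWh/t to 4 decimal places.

W = 10 Wi (1/√P80 − 1/√F80)  [Bond]
1/√171 = 0.076472;  1/√4395 = 0.015084
W = 10·11.9·(0.076472 − 0.015084) = 7.3051 kWh/t
With EF = 1.15: W = 7.3051·1.15 = 8.4009 kWh/t

W = 8.4009 kWh/t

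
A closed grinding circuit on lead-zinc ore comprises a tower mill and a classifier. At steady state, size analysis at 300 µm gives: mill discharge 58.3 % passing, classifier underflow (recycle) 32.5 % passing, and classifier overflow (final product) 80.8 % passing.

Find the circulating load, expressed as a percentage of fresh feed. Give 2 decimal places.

CL = 87.21 %

Mass balance on the −300 µm fraction:
d + r·d = r·u + o → r(d−u) = o−d
r = (80.8 − 58.3)/(58.3 − 32.5) = 22.5/25.8 = 0.8721
CL = 100·r = 87.21 %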